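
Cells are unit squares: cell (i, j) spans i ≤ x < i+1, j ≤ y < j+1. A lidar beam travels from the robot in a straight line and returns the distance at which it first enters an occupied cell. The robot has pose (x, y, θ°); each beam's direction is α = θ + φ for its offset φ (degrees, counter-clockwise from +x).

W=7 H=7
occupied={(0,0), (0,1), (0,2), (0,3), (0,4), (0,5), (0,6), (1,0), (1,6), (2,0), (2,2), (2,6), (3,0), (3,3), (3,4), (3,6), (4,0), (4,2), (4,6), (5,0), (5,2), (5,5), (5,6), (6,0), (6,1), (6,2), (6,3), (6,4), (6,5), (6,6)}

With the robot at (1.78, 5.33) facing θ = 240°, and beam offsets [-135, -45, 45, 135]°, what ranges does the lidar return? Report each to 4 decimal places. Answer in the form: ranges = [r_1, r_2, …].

ranges = [0.6936, 0.8075, 2.4122, 2.5887]

beam 1: φ=-135°, α=105°
  cosα=-0.2588 sinα=0.9659 | (1,5) | tMaxX 3.0137 tMaxY 0.6936 | tΔX 3.8637 tΔY 1.0353
    t=0.6936 [y] (1,6) — stop
  → r_1 = 0.6936
beam 2: φ=-45°, α=195°
  cosα=-0.9659 sinα=-0.2588 | (1,5) | tMaxX 0.8075 tMaxY 1.2750 | tΔX 1.0353 tΔY 3.8637
    t=0.8075 [x] (0,5) — stop
  → r_2 = 0.8075
beam 3: φ=45°, α=285°
  cosα=0.2588 sinα=-0.9659 | (1,5) | tMaxX 0.8500 tMaxY 0.3416 | tΔX 3.8637 tΔY 1.0353
    t=0.3416 [y] (1,4)
    t=0.8500 [x] (2,4)
    t=1.3769 [y] (2,3)
    t=2.4122 [y] (2,2) — stop
  → r_3 = 2.4122
beam 4: φ=135°, α=15°
  cosα=0.9659 sinα=0.2588 | (1,5) | tMaxX 0.2278 tMaxY 2.5887 | tΔX 1.0353 tΔY 3.8637
    t=0.2278 [x] (2,5)
    t=1.2630 [x] (3,5)
    t=2.2983 [x] (4,5)
    t=2.5887 [y] (4,6) — stop
  → r_4 = 2.5887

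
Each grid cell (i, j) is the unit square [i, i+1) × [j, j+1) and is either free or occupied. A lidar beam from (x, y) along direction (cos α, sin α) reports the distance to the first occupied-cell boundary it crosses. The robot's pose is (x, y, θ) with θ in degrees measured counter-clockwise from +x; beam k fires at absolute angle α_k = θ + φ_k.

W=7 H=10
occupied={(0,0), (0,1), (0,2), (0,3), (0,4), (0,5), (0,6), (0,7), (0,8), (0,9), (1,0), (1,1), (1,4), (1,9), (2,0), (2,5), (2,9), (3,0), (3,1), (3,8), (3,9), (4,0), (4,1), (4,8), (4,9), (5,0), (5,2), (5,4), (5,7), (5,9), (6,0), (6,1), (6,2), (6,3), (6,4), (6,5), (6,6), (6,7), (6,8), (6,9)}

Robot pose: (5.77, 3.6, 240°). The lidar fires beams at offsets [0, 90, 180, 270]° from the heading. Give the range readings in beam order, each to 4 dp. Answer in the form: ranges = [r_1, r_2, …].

ranges = [0.6928, 0.2656, 0.4600, 0.8000]

beam 1: φ=0°, α=240°
  cosα=-0.5000 sinα=-0.8660 | (5,3) | tMaxX 1.5400 tMaxY 0.6928 | tΔX 2.0000 tΔY 1.1547
    t=0.6928 [y] (5,2) — stop
  → r_1 = 0.6928
beam 2: φ=90°, α=330°
  cosα=0.8660 sinα=-0.5000 | (5,3) | tMaxX 0.2656 tMaxY 1.2000 | tΔX 1.1547 tΔY 2.0000
    t=0.2656 [x] (6,3) — stop
  → r_2 = 0.2656
beam 3: φ=180°, α=60°
  cosα=0.5000 sinα=0.8660 | (5,3) | tMaxX 0.4600 tMaxY 0.4619 | tΔX 2.0000 tΔY 1.1547
    t=0.4600 [x] (6,3) — stop
  → r_3 = 0.4600
beam 4: φ=270°, α=150°
  cosα=-0.8660 sinα=0.5000 | (5,3) | tMaxX 0.8891 tMaxY 0.8000 | tΔX 1.1547 tΔY 2.0000
    t=0.8000 [y] (5,4) — stop
  → r_4 = 0.8000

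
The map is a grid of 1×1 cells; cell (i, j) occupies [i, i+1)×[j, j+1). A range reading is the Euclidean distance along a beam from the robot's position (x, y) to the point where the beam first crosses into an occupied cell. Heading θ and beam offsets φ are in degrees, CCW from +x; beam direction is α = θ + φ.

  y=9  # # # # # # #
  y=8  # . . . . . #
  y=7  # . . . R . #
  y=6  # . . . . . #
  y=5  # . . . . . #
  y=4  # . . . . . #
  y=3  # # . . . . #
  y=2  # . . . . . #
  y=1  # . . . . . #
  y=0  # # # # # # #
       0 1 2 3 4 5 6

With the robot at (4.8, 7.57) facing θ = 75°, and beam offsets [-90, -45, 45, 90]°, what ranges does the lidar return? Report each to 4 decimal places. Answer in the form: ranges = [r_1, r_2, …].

beam 1: φ=-90°, α=345°
  d=(0.9659,-0.2588)  start (4,7)  tX=0.2071 tY=2.2023  stride 1/|dx|=1.0353 1/|dy|=3.8637
    cross x-line → (5,7), t=0.2071
    cross x-line → (6,7), t=1.2423 (wall)
  → r_1 = 1.2423
beam 2: φ=-45°, α=30°
  d=(0.8660,0.5000)  start (4,7)  tX=0.2309 tY=0.8600  stride 1/|dx|=1.1547 1/|dy|=2.0000
    cross x-line → (5,7), t=0.2309
    cross y-line → (5,8), t=0.8600
    cross x-line → (6,8), t=1.3856 (wall)
  → r_2 = 1.3856
beam 3: φ=45°, α=120°
  d=(-0.5000,0.8660)  start (4,7)  tX=1.6000 tY=0.4965  stride 1/|dx|=2.0000 1/|dy|=1.1547
    cross y-line → (4,8), t=0.4965
    cross x-line → (3,8), t=1.6000
    cross y-line → (3,9), t=1.6512 (wall)
  → r_3 = 1.6512
beam 4: φ=90°, α=165°
  d=(-0.9659,0.2588)  start (4,7)  tX=0.8282 tY=1.6614  stride 1/|dx|=1.0353 1/|dy|=3.8637
    cross x-line → (3,7), t=0.8282
    cross y-line → (3,8), t=1.6614
    cross x-line → (2,8), t=1.8635
    cross x-line → (1,8), t=2.8988
    cross x-line → (0,8), t=3.9340 (wall)
  → r_4 = 3.9340

ranges = [1.2423, 1.3856, 1.6512, 3.9340]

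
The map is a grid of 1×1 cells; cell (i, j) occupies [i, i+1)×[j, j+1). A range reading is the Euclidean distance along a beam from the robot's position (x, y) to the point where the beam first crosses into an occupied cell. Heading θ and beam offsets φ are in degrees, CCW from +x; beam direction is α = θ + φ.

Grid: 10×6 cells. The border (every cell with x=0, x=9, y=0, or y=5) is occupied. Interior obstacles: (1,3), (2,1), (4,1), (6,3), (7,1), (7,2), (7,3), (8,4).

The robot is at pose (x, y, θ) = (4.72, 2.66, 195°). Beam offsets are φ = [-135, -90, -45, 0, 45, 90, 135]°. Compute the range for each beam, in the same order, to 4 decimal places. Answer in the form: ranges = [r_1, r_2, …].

ranges = [2.7020, 2.4225, 4.2955, 2.5500, 0.7621, 0.6833, 2.6327]

beam 1: φ=-135°, α=60°
  direction (0.5000, 0.8660); cell (4,2); t to first gridline: x 0.5600, y 0.3926 (then +2.0000 / +1.1547)
    (4,3) via y @ 0.3926
    (5,3) via x @ 0.5600
    (5,4) via y @ 1.5473
    (6,4) via x @ 2.5600
    (6,5) via y @ 2.7020  # hit
  → r_1 = 2.7020
beam 2: φ=-90°, α=105°
  direction (-0.2588, 0.9659); cell (4,2); t to first gridline: x 2.7819, y 0.3520 (then +3.8637 / +1.0353)
    (4,3) via y @ 0.3520
    (4,4) via y @ 1.3873
    (4,5) via y @ 2.4225  # hit
  → r_2 = 2.4225
beam 3: φ=-45°, α=150°
  direction (-0.8660, 0.5000); cell (4,2); t to first gridline: x 0.8314, y 0.6800 (then +1.1547 / +2.0000)
    (4,3) via y @ 0.6800
    (3,3) via x @ 0.8314
    (2,3) via x @ 1.9861
    (2,4) via y @ 2.6800
    (1,4) via x @ 3.1408
    (0,4) via x @ 4.2955  # hit
  → r_3 = 4.2955
beam 4: φ=0°, α=195°
  direction (-0.9659, -0.2588); cell (4,2); t to first gridline: x 0.7454, y 2.5500 (then +1.0353 / +3.8637)
    (3,2) via x @ 0.7454
    (2,2) via x @ 1.7807
    (2,1) via y @ 2.5500  # hit
  → r_4 = 2.5500
beam 5: φ=45°, α=240°
  direction (-0.5000, -0.8660); cell (4,2); t to first gridline: x 1.4400, y 0.7621 (then +2.0000 / +1.1547)
    (4,1) via y @ 0.7621  # hit
  → r_5 = 0.7621
beam 6: φ=90°, α=285°
  direction (0.2588, -0.9659); cell (4,2); t to first gridline: x 1.0818, y 0.6833 (then +3.8637 / +1.0353)
    (4,1) via y @ 0.6833  # hit
  → r_6 = 0.6833
beam 7: φ=135°, α=330°
  direction (0.8660, -0.5000); cell (4,2); t to first gridline: x 0.3233, y 1.3200 (then +1.1547 / +2.0000)
    (5,2) via x @ 0.3233
    (5,1) via y @ 1.3200
    (6,1) via x @ 1.4780
    (7,1) via x @ 2.6327  # hit
  → r_7 = 2.6327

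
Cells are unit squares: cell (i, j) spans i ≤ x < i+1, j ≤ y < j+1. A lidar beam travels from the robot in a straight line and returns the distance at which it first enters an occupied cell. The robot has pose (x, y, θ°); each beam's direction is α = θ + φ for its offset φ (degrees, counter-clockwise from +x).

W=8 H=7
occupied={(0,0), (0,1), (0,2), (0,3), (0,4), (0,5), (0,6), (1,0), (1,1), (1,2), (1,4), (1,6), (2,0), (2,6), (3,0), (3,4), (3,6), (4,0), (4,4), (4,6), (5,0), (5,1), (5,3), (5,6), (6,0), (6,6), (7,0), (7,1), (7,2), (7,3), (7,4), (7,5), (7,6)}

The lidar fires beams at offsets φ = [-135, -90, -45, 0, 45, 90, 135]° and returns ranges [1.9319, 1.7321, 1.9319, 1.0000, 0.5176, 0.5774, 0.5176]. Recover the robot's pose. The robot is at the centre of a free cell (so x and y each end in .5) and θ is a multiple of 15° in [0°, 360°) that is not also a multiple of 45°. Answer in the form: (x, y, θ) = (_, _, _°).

The pose lattice has 23·16 = 368 candidates. Test each by forward raycasting.
  (6.5, 2.5, 210°): beam 2 = 1.0000 ≠ 1.7321 ✗
  (2.5, 3.5, 150°): beam 2 = 1.0000 ≠ 1.7321 ✗
  (2.5, 5.5, 300°): beam 1 = 1.5529 ≠ 1.9319 ✗
  (1.5, 3.5, 60°): beam 1 = 0.5176 ≠ 1.9319 ✗
  …
  (6.5, 5.5, 300°): r_1=1.9319, r_2=1.7321, r_3=1.9319, r_4=1.0000, r_5=0.5176, r_6=0.5774, r_7=0.5176 — all match ✓
Unique over the lattice → pose = (6.5, 5.5, 300°).

(x, y, θ) = (6.5, 5.5, 300°)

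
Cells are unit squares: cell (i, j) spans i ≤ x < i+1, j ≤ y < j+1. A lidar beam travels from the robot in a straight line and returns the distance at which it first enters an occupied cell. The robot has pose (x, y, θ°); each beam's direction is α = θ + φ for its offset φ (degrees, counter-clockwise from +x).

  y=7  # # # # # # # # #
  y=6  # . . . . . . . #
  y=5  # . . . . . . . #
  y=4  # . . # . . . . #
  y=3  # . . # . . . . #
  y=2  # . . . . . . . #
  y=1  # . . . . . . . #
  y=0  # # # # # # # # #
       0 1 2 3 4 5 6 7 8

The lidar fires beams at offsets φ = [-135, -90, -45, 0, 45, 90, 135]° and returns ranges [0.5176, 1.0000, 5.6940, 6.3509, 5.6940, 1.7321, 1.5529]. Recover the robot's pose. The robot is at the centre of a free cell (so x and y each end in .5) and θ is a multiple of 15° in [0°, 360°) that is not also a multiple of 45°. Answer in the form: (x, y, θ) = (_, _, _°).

The pose lattice has 40·16 = 640 candidates. Test each by forward raycasting.
  (4.5, 2.5, 300°): beam 1 = 3.6235 ≠ 0.5176 ✗
  (3.5, 6.5, 240°): beam 3 = 2.5882 ≠ 5.6940 ✗
  (4.5, 2.5, 105°): beam 1 = 3.0000 ≠ 0.5176 ✗
  …
  (6.5, 6.5, 240°): r_1=0.5176, r_2=1.0000, r_3=5.6940, r_4=6.3509, r_5=5.6940, r_6=1.7321, r_7=1.5529 — all match ✓
No second candidate reproduces the full scan.

(x, y, θ) = (6.5, 6.5, 240°)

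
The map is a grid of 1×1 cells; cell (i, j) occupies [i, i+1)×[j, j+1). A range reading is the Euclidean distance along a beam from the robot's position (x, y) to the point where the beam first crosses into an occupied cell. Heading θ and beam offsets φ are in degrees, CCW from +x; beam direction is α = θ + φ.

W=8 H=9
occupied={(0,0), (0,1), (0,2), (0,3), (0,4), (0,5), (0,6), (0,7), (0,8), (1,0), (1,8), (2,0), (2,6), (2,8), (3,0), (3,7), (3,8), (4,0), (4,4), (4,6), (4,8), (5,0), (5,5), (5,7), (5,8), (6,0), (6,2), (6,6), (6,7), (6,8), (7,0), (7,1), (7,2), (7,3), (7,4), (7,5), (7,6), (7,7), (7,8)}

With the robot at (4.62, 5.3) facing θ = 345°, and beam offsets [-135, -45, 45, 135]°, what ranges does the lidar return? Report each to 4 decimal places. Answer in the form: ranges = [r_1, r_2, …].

ranges = [0.6000, 0.3464, 0.4388, 0.8083]

beam 1: φ=-135°, α=210°
  cosα=-0.8660 sinα=-0.5000 | (4,5) | tMaxX 0.7159 tMaxY 0.6000 | tΔX 1.1547 tΔY 2.0000
    t=0.6000 [y] (4,4) — stop
  → r_1 = 0.6000
beam 2: φ=-45°, α=300°
  cosα=0.5000 sinα=-0.8660 | (4,5) | tMaxX 0.7600 tMaxY 0.3464 | tΔX 2.0000 tΔY 1.1547
    t=0.3464 [y] (4,4) — stop
  → r_2 = 0.3464
beam 3: φ=45°, α=30°
  cosα=0.8660 sinα=0.5000 | (4,5) | tMaxX 0.4388 tMaxY 1.4000 | tΔX 1.1547 tΔY 2.0000
    t=0.4388 [x] (5,5) — stop
  → r_3 = 0.4388
beam 4: φ=135°, α=120°
  cosα=-0.5000 sinα=0.8660 | (4,5) | tMaxX 1.2400 tMaxY 0.8083 | tΔX 2.0000 tΔY 1.1547
    t=0.8083 [y] (4,6) — stop
  → r_4 = 0.8083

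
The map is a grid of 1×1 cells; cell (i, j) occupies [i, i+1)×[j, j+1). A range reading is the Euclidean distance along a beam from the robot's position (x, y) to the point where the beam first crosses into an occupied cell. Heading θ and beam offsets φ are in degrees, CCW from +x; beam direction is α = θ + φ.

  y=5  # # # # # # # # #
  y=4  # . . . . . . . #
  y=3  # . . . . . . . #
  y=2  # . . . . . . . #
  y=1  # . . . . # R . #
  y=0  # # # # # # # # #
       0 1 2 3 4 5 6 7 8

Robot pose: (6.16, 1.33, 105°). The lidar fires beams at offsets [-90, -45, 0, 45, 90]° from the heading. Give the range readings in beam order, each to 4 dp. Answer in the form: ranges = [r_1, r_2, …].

ranges = [1.9049, 3.6800, 0.6182, 0.1848, 0.1656]

beam 1: φ=-90°, α=15°
  d=(0.9659,0.2588)  start (6,1)  tX=0.8696 tY=2.5887  stride 1/|dx|=1.0353 1/|dy|=3.8637
    cross x-line → (7,1), t=0.8696
    cross x-line → (8,1), t=1.9049 (wall)
  → r_1 = 1.9049
beam 2: φ=-45°, α=60°
  d=(0.5000,0.8660)  start (6,1)  tX=1.6800 tY=0.7736  stride 1/|dx|=2.0000 1/|dy|=1.1547
    cross y-line → (6,2), t=0.7736
    cross x-line → (7,2), t=1.6800
    cross y-line → (7,3), t=1.9283
    cross y-line → (7,4), t=3.0831
    cross x-line → (8,4), t=3.6800 (wall)
  → r_2 = 3.6800
beam 3: φ=0°, α=105°
  d=(-0.2588,0.9659)  start (6,1)  tX=0.6182 tY=0.6936  stride 1/|dx|=3.8637 1/|dy|=1.0353
    cross x-line → (5,1), t=0.6182 (wall)
  → r_3 = 0.6182
beam 4: φ=45°, α=150°
  d=(-0.8660,0.5000)  start (6,1)  tX=0.1848 tY=1.3400  stride 1/|dx|=1.1547 1/|dy|=2.0000
    cross x-line → (5,1), t=0.1848 (wall)
  → r_4 = 0.1848
beam 5: φ=90°, α=195°
  d=(-0.9659,-0.2588)  start (6,1)  tX=0.1656 tY=1.2750  stride 1/|dx|=1.0353 1/|dy|=3.8637
    cross x-line → (5,1), t=0.1656 (wall)
  → r_5 = 0.1656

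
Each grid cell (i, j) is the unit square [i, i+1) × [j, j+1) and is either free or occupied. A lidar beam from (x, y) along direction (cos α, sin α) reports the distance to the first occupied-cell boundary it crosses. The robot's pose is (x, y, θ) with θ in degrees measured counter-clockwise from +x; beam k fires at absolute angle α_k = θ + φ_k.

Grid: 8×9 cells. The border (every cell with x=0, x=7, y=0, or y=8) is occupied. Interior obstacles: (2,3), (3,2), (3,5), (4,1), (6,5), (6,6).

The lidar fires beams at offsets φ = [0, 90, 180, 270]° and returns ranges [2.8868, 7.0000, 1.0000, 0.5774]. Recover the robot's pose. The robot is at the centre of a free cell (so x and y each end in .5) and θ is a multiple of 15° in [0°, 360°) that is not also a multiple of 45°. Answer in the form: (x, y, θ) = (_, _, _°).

(x, y, θ) = (3.5, 7.5, 210°)

The pose lattice has 36·16 = 576 candidates. Test each by forward raycasting.
  (5.5, 5.5, 30°): beam 1 = 0.5774 ≠ 2.8868 ✗
  (5.5, 5.5, 195°): beam 1 = 1.5529 ≠ 2.8868 ✗
  (5.5, 7.5, 120°): beam 1 = 0.5774 ≠ 2.8868 ✗
  (3.5, 6.5, 240°): beam 1 = 0.5774 ≠ 2.8868 ✗
  (1.5, 4.5, 330°): beam 1 = 1.0000 ≠ 2.8868 ✗
  …
  (3.5, 7.5, 210°): r_1=2.8868, r_2=7.0000, r_3=1.0000, r_4=0.5774 — all match ✓
Only this pose fits every beam.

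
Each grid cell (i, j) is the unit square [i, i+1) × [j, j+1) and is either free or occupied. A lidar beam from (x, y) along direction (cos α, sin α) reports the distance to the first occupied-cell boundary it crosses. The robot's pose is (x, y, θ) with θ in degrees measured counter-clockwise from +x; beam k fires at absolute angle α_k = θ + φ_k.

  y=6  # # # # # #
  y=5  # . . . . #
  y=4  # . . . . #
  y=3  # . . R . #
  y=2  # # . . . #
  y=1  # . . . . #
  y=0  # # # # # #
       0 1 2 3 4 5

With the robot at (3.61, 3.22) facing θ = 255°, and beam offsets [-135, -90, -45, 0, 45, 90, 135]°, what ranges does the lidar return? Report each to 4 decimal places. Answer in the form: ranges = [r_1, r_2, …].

beam 1: φ=-135°, α=120°
  direction (-0.5000, 0.8660); cell (3,3); t to first gridline: x 1.2200, y 0.9007 (then +2.0000 / +1.1547)
    (3,4) via y @ 0.9007
    (2,4) via x @ 1.2200
    (2,5) via y @ 2.0554
    (2,6) via y @ 3.2101  # hit
  → r_1 = 3.2101
beam 2: φ=-90°, α=165°
  direction (-0.9659, 0.2588); cell (3,3); t to first gridline: x 0.6315, y 3.0137 (then +1.0353 / +3.8637)
    (2,3) via x @ 0.6315
    (1,3) via x @ 1.6668
    (0,3) via x @ 2.7021  # hit
  → r_2 = 2.7021
beam 3: φ=-45°, α=210°
  direction (-0.8660, -0.5000); cell (3,3); t to first gridline: x 0.7044, y 0.4400 (then +1.1547 / +2.0000)
    (3,2) via y @ 0.4400
    (2,2) via x @ 0.7044
    (1,2) via x @ 1.8591  # hit
  → r_3 = 1.8591
beam 4: φ=0°, α=255°
  direction (-0.2588, -0.9659); cell (3,3); t to first gridline: x 2.3569, y 0.2278 (then +3.8637 / +1.0353)
    (3,2) via y @ 0.2278
    (3,1) via y @ 1.2630
    (3,0) via y @ 2.2983  # hit
  → r_4 = 2.2983
beam 5: φ=45°, α=300°
  direction (0.5000, -0.8660); cell (3,3); t to first gridline: x 0.7800, y 0.2540 (then +2.0000 / +1.1547)
    (3,2) via y @ 0.2540
    (4,2) via x @ 0.7800
    (4,1) via y @ 1.4087
    (4,0) via y @ 2.5634  # hit
  → r_5 = 2.5634
beam 6: φ=90°, α=345°
  direction (0.9659, -0.2588); cell (3,3); t to first gridline: x 0.4038, y 0.8500 (then +1.0353 / +3.8637)
    (4,3) via x @ 0.4038
    (4,2) via y @ 0.8500
    (5,2) via x @ 1.4390  # hit
  → r_6 = 1.4390
beam 7: φ=135°, α=30°
  direction (0.8660, 0.5000); cell (3,3); t to first gridline: x 0.4503, y 1.5600 (then +1.1547 / +2.0000)
    (4,3) via x @ 0.4503
    (4,4) via y @ 1.5600
    (5,4) via x @ 1.6050  # hit
  → r_7 = 1.6050

ranges = [3.2101, 2.7021, 1.8591, 2.2983, 2.5634, 1.4390, 1.6050]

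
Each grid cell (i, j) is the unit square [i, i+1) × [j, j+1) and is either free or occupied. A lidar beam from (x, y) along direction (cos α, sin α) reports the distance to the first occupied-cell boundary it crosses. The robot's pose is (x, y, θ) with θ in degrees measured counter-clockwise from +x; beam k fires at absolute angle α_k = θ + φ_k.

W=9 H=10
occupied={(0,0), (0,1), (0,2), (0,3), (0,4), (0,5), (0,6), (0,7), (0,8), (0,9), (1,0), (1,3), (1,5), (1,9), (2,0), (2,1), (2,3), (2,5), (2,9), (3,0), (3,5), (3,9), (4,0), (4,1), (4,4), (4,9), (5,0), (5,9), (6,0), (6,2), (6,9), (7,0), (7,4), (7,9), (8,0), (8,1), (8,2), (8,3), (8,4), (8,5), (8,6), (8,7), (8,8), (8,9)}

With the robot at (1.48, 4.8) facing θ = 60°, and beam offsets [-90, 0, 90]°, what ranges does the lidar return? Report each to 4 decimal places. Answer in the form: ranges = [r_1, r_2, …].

ranges = [1.6000, 0.2309, 0.4000]

beam 1: φ=-90°, α=330°
  cosα=0.8660 sinα=-0.5000 | (1,4) | tMaxX 0.6004 tMaxY 1.6000 | tΔX 1.1547 tΔY 2.0000
    t=0.6004 [x] (2,4)
    t=1.6000 [y] (2,3) — stop
  → r_1 = 1.6000
beam 2: φ=0°, α=60°
  cosα=0.5000 sinα=0.8660 | (1,4) | tMaxX 1.0400 tMaxY 0.2309 | tΔX 2.0000 tΔY 1.1547
    t=0.2309 [y] (1,5) — stop
  → r_2 = 0.2309
beam 3: φ=90°, α=150°
  cosα=-0.8660 sinα=0.5000 | (1,4) | tMaxX 0.5543 tMaxY 0.4000 | tΔX 1.1547 tΔY 2.0000
    t=0.4000 [y] (1,5) — stop
  → r_3 = 0.4000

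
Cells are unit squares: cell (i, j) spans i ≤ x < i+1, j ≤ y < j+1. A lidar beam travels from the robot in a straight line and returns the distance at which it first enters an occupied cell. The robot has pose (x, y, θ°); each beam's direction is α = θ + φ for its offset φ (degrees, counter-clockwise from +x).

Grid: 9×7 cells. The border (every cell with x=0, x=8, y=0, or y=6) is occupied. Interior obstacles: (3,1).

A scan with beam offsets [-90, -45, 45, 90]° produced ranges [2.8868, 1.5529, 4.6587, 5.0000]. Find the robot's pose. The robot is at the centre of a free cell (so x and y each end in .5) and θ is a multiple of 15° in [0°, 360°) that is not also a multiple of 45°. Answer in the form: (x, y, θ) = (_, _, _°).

Candidates: 34 free-cell centres × 16 headings = 544 poses. Raycast each; keep the one whose scan matches to 4 dp.
  (7.5, 3.5, 345°): beam 1 = 2.5882 ≠ 2.8868 ✗
  (5.5, 3.5, 165°): beam 1 = 2.5882 ≠ 2.8868 ✗
  (2.5, 2.5, 255°): beam 1 = 1.5529 ≠ 2.8868 ✗
  …
  (3.5, 3.5, 300°): r_1=2.8868, r_2=1.5529, r_3=4.6587, r_4=5.0000 — all match ✓
Only this pose fits every beam.

(x, y, θ) = (3.5, 3.5, 300°)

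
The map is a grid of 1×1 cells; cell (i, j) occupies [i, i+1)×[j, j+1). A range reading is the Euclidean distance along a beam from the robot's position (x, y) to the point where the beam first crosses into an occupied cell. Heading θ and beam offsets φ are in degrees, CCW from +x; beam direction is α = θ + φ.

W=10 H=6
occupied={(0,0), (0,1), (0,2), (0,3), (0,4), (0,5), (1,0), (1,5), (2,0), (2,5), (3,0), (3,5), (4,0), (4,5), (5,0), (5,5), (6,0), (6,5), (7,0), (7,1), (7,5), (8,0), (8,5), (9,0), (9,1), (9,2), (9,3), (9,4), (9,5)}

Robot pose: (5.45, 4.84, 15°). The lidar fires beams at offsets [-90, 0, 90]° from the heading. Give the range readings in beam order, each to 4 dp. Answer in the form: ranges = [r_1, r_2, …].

ranges = [3.9755, 0.6182, 0.1656]

beam 1: φ=-90°, α=285°
  direction (0.2588, -0.9659); cell (5,4); t to first gridline: x 2.1250, y 0.8696 (then +3.8637 / +1.0353)
    (5,3) via y @ 0.8696
    (5,2) via y @ 1.9049
    (6,2) via x @ 2.1250
    (6,1) via y @ 2.9402
    (6,0) via y @ 3.9755  # hit
  → r_1 = 3.9755
beam 2: φ=0°, α=15°
  direction (0.9659, 0.2588); cell (5,4); t to first gridline: x 0.5694, y 0.6182 (then +1.0353 / +3.8637)
    (6,4) via x @ 0.5694
    (6,5) via y @ 0.6182  # hit
  → r_2 = 0.6182
beam 3: φ=90°, α=105°
  direction (-0.2588, 0.9659); cell (5,4); t to first gridline: x 1.7387, y 0.1656 (then +3.8637 / +1.0353)
    (5,5) via y @ 0.1656  # hit
  → r_3 = 0.1656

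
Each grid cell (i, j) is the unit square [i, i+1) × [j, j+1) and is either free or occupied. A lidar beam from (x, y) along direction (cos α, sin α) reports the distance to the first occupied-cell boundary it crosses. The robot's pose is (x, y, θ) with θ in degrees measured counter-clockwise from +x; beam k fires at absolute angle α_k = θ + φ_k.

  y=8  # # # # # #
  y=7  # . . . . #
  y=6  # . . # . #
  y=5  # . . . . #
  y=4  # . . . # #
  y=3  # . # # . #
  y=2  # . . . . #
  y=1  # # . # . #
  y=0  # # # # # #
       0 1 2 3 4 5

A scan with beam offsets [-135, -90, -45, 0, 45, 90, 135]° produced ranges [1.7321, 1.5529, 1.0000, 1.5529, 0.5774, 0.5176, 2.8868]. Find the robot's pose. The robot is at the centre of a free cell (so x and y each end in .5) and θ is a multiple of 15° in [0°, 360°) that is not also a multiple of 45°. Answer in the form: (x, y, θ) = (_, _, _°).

Enumerate (i+0.5, j+0.5, θ) over the 22 free cells and 16 admissible headings. For each, cast all 7 beams and compare to the given ranges.
  (4.5, 1.5, 165°): beam 1 = 0.5774 ≠ 1.7321 ✗
  (1.5, 5.5, 75°): beam 2 = 2.5882 ≠ 1.5529 ✗
  (1.5, 5.5, 285°): beam 1 = 0.5774 ≠ 1.7321 ✗
  …
  (3.5, 5.5, 15°): r_1=1.7321, r_2=1.5529, r_3=1.0000, r_4=1.5529, r_5=0.5774, r_6=0.5176, r_7=2.8868 — all match ✓
Unique over the lattice → pose = (3.5, 5.5, 15°).

(x, y, θ) = (3.5, 5.5, 15°)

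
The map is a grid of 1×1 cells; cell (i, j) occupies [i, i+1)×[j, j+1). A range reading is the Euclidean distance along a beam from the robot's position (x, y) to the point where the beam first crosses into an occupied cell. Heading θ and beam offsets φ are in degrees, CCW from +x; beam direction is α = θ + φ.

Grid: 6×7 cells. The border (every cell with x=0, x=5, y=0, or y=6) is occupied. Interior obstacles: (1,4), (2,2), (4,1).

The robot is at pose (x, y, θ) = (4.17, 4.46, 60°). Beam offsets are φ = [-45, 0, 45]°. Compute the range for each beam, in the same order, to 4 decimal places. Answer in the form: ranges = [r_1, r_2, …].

ranges = [0.8593, 1.6600, 1.5943]

beam 1: φ=-45°, α=15°
  d=(0.9659,0.2588)  start (4,4)  tX=0.8593 tY=2.0864  stride 1/|dx|=1.0353 1/|dy|=3.8637
    cross x-line → (5,4), t=0.8593 (wall)
  → r_1 = 0.8593
beam 2: φ=0°, α=60°
  d=(0.5000,0.8660)  start (4,4)  tX=1.6600 tY=0.6235  stride 1/|dx|=2.0000 1/|dy|=1.1547
    cross y-line → (4,5), t=0.6235
    cross x-line → (5,5), t=1.6600 (wall)
  → r_2 = 1.6600
beam 3: φ=45°, α=105°
  d=(-0.2588,0.9659)  start (4,4)  tX=0.6568 tY=0.5590  stride 1/|dx|=3.8637 1/|dy|=1.0353
    cross y-line → (4,5), t=0.5590
    cross x-line → (3,5), t=0.6568
    cross y-line → (3,6), t=1.5943 (wall)
  → r_3 = 1.5943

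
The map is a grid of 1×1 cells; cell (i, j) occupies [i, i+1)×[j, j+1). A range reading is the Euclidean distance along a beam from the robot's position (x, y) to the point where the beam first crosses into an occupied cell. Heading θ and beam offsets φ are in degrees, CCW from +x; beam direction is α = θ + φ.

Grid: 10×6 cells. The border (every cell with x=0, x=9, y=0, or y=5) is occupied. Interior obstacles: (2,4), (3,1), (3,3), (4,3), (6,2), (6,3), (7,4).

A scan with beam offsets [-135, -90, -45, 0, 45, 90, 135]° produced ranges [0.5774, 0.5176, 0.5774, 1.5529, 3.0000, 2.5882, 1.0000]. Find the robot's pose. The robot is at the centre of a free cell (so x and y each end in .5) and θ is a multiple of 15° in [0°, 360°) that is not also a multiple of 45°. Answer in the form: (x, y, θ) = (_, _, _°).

The pose lattice has 25·16 = 400 candidates. Test each by forward raycasting.
  (6.5, 4.5, 60°): beam 1 = 0.5176 ≠ 0.5774 ✗
  (8.5, 4.5, 330°): beam 1 = 0.5176 ≠ 0.5774 ✗
  (5.5, 2.5, 165°): beam 2 = 2.5882 ≠ 0.5176 ✗
  …
  (1.5, 1.5, 345°): r_1=0.5774, r_2=0.5176, r_3=0.5774, r_4=1.5529, r_5=3.0000, r_6=2.5882, r_7=1.0000 — all match ✓
Only this pose fits every beam.

(x, y, θ) = (1.5, 1.5, 345°)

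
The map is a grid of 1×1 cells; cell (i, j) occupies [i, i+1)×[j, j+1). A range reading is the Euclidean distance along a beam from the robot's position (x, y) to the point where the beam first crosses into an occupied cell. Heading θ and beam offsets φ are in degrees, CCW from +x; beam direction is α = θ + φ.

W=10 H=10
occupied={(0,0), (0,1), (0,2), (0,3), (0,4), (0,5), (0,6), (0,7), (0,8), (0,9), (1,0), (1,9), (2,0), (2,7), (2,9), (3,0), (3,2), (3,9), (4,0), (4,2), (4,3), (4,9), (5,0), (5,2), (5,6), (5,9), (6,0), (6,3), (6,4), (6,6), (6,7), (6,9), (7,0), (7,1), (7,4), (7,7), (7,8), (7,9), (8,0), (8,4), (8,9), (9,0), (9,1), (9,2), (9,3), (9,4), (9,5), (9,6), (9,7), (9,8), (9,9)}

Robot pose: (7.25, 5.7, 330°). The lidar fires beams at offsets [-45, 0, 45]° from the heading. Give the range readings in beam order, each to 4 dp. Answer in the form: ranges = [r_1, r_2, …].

beam 1: φ=-45°, α=285°
  direction (0.2588, -0.9659); cell (7,5); t to first gridline: x 2.8978, y 0.7247 (then +3.8637 / +1.0353)
    (7,4) via y @ 0.7247  # hit
  → r_1 = 0.7247
beam 2: φ=0°, α=330°
  direction (0.8660, -0.5000); cell (7,5); t to first gridline: x 0.8660, y 1.4000 (then +1.1547 / +2.0000)
    (8,5) via x @ 0.8660
    (8,4) via y @ 1.4000  # hit
  → r_2 = 1.4000
beam 3: φ=45°, α=15°
  direction (0.9659, 0.2588); cell (7,5); t to first gridline: x 0.7765, y 1.1591 (then +1.0353 / +3.8637)
    (8,5) via x @ 0.7765
    (8,6) via y @ 1.1591
    (9,6) via x @ 1.8117  # hit
  → r_3 = 1.8117

ranges = [0.7247, 1.4000, 1.8117]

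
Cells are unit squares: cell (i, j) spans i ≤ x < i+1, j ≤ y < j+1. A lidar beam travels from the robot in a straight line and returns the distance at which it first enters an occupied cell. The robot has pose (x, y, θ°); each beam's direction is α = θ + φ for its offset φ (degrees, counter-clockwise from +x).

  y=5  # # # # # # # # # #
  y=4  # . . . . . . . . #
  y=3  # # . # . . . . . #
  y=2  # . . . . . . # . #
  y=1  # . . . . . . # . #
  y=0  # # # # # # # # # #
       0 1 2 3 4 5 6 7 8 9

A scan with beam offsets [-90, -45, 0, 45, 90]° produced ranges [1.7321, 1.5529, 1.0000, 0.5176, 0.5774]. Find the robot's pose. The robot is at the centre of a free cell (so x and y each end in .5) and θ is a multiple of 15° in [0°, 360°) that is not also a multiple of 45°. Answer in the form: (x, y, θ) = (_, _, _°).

The pose lattice has 28·16 = 448 candidates. Test each by forward raycasting.
  (8.5, 2.5, 345°): beam 1 = 1.5529 ≠ 1.7321 ✗
  (3.5, 4.5, 210°): beam 1 = 0.5774 ≠ 1.7321 ✗
  (5.5, 1.5, 300°): beam 1 = 1.0000 ≠ 1.7321 ✗
  …
  (2.5, 1.5, 210°): r_1=1.7321, r_2=1.5529, r_3=1.0000, r_4=0.5176, r_5=0.5774 — all match ✓
Unique over the lattice → pose = (2.5, 1.5, 210°).

(x, y, θ) = (2.5, 1.5, 210°)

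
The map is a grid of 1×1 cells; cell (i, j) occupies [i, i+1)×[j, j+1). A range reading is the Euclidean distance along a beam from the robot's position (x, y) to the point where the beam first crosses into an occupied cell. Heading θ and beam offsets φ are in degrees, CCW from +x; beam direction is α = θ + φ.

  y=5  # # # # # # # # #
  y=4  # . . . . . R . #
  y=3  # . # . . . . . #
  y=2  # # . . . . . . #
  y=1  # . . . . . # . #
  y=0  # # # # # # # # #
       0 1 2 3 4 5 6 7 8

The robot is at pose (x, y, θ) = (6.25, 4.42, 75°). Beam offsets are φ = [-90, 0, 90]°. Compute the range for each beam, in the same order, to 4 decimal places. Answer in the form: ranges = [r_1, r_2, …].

beam 1: φ=-90°, α=345°
  direction (0.9659, -0.2588); cell (6,4); t to first gridline: x 0.7765, y 1.6228 (then +1.0353 / +3.8637)
    (7,4) via x @ 0.7765
    (7,3) via y @ 1.6228
    (8,3) via x @ 1.8117  # hit
  → r_1 = 1.8117
beam 2: φ=0°, α=75°
  direction (0.2588, 0.9659); cell (6,4); t to first gridline: x 2.8978, y 0.6005 (then +3.8637 / +1.0353)
    (6,5) via y @ 0.6005  # hit
  → r_2 = 0.6005
beam 3: φ=90°, α=165°
  direction (-0.9659, 0.2588); cell (6,4); t to first gridline: x 0.2588, y 2.2409 (then +1.0353 / +3.8637)
    (5,4) via x @ 0.2588
    (4,4) via x @ 1.2941
    (4,5) via y @ 2.2409  # hit
  → r_3 = 2.2409

ranges = [1.8117, 0.6005, 2.2409]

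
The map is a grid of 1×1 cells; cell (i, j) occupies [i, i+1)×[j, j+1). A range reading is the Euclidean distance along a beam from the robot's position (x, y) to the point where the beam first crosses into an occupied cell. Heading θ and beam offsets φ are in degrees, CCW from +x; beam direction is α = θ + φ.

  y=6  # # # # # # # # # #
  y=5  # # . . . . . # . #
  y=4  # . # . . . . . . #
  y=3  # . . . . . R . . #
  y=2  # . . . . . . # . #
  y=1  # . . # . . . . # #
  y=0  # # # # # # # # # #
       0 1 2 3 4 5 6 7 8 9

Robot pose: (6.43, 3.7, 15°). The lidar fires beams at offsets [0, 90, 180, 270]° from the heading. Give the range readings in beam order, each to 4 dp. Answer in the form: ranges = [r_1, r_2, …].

beam 1: φ=0°, α=15°
  dir = (cos 15°, sin 15°) = (0.9659, 0.2588); from cell (6,3)
  next x-line at t=0.5901, next y-line at t=1.1591; Δt_x=1.0353, Δt_y=3.8637
    x: enter (7,3) at t=0.5901
    y: enter (7,4) at t=1.1591
    x: enter (8,4) at t=1.6254
    x: enter (9,4) at t=2.6607 ← occupied
  → r_1 = 2.6607
beam 2: φ=90°, α=105°
  dir = (cos 105°, sin 105°) = (-0.2588, 0.9659); from cell (6,3)
  next x-line at t=1.6614, next y-line at t=0.3106; Δt_x=3.8637, Δt_y=1.0353
    y: enter (6,4) at t=0.3106
    y: enter (6,5) at t=1.3459
    x: enter (5,5) at t=1.6614
    y: enter (5,6) at t=2.3811 ← occupied
  → r_2 = 2.3811
beam 3: φ=180°, α=195°
  dir = (cos 195°, sin 195°) = (-0.9659, -0.2588); from cell (6,3)
  next x-line at t=0.4452, next y-line at t=2.7046; Δt_x=1.0353, Δt_y=3.8637
    x: enter (5,3) at t=0.4452
    x: enter (4,3) at t=1.4804
    x: enter (3,3) at t=2.5157
    y: enter (3,2) at t=2.7046
    x: enter (2,2) at t=3.5510
    x: enter (1,2) at t=4.5863
    x: enter (0,2) at t=5.6215 ← occupied
  → r_3 = 5.6215
beam 4: φ=270°, α=285°
  dir = (cos 285°, sin 285°) = (0.2588, -0.9659); from cell (6,3)
  next x-line at t=2.2023, next y-line at t=0.7247; Δt_x=3.8637, Δt_y=1.0353
    y: enter (6,2) at t=0.7247
    y: enter (6,1) at t=1.7600
    x: enter (7,1) at t=2.2023
    y: enter (7,0) at t=2.7952 ← occupied
  → r_4 = 2.7952

ranges = [2.6607, 2.3811, 5.6215, 2.7952]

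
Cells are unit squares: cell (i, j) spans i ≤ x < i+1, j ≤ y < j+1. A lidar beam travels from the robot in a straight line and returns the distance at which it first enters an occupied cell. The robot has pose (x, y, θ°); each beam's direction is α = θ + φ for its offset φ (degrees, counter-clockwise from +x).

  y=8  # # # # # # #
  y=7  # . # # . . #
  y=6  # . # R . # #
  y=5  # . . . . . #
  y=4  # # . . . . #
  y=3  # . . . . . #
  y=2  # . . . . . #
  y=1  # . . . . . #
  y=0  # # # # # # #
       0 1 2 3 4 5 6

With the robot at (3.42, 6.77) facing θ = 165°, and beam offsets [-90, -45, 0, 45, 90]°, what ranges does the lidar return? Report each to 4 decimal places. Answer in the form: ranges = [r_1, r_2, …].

beam 1: φ=-90°, α=75°
  direction (0.2588, 0.9659); cell (3,6); t to first gridline: x 2.2409, y 0.2381 (then +3.8637 / +1.0353)
    (3,7) via y @ 0.2381  # hit
  → r_1 = 0.2381
beam 2: φ=-45°, α=120°
  direction (-0.5000, 0.8660); cell (3,6); t to first gridline: x 0.8400, y 0.2656 (then +2.0000 / +1.1547)
    (3,7) via y @ 0.2656  # hit
  → r_2 = 0.2656
beam 3: φ=0°, α=165°
  direction (-0.9659, 0.2588); cell (3,6); t to first gridline: x 0.4348, y 0.8887 (then +1.0353 / +3.8637)
    (2,6) via x @ 0.4348  # hit
  → r_3 = 0.4348
beam 4: φ=45°, α=210°
  direction (-0.8660, -0.5000); cell (3,6); t to first gridline: x 0.4850, y 1.5400 (then +1.1547 / +2.0000)
    (2,6) via x @ 0.4850  # hit
  → r_4 = 0.4850
beam 5: φ=90°, α=255°
  direction (-0.2588, -0.9659); cell (3,6); t to first gridline: x 1.6228, y 0.7972 (then +3.8637 / +1.0353)
    (3,5) via y @ 0.7972
    (2,5) via x @ 1.6228
    (2,4) via y @ 1.8324
    (2,3) via y @ 2.8677
    (2,2) via y @ 3.9030
    (2,1) via y @ 4.9383
    (1,1) via x @ 5.4865
    (1,0) via y @ 5.9735  # hit
  → r_5 = 5.9735

ranges = [0.2381, 0.2656, 0.4348, 0.4850, 5.9735]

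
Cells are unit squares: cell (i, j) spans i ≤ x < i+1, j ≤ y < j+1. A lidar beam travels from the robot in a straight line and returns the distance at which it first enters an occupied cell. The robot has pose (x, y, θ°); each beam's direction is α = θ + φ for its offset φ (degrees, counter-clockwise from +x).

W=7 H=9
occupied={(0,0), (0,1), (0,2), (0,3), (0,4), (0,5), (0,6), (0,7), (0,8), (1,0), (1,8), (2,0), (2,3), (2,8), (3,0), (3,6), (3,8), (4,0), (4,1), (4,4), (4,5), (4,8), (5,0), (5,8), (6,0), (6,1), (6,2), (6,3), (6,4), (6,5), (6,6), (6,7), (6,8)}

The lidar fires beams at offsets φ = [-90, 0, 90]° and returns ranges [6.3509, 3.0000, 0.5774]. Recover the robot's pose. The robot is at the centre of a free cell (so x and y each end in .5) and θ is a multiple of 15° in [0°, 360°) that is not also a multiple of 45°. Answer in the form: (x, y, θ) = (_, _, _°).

(x, y, θ) = (4.5, 2.5, 210°)

Enumerate (i+0.5, j+0.5, θ) over the 30 free cells and 16 admissible headings. For each, cast all 3 beams and compare to the given ranges.
  (4.5, 2.5, 300°): beam 1 = 3.0000 ≠ 6.3509 ✗
  (3.5, 1.5, 150°): beam 1 = 2.8868 ≠ 6.3509 ✗
  (1.5, 2.5, 75°): beam 1 = 2.5882 ≠ 6.3509 ✗
  (3.5, 2.5, 240°): beam 1 = 1.0000 ≠ 6.3509 ✗
  …
  (4.5, 2.5, 210°): r_1=6.3509, r_2=3.0000, r_3=0.5774 — all match ✓
Only this pose fits every beam.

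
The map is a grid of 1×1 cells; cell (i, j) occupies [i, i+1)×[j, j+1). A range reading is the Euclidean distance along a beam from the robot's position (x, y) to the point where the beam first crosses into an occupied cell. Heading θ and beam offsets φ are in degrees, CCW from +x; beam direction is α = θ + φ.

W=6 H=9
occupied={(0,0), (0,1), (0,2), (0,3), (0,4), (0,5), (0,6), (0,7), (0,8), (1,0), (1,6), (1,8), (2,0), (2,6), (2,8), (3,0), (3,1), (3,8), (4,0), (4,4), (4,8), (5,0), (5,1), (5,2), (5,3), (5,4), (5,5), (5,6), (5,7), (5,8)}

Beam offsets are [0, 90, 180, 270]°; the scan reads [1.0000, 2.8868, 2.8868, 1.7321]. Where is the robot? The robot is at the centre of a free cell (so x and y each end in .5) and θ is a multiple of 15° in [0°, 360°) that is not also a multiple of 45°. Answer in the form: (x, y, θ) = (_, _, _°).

The pose lattice has 24·16 = 384 candidates. Test each by forward raycasting.
  (2.5, 1.5, 105°): beam 1 = 4.6587 ≠ 1.0000 ✗
  (4.5, 3.5, 60°): beam 1 = 0.5774 ≠ 1.0000 ✗
  (4.5, 6.5, 105°): beam 1 = 1.5529 ≠ 1.0000 ✗
  (4.5, 6.5, 285°): beam 1 = 1.5529 ≠ 1.0000 ✗
  …
  (3.5, 3.5, 60°): r_1=1.0000, r_2=2.8868, r_3=2.8868, r_4=1.7321 — all match ✓
No second candidate reproduces the full scan.

(x, y, θ) = (3.5, 3.5, 60°)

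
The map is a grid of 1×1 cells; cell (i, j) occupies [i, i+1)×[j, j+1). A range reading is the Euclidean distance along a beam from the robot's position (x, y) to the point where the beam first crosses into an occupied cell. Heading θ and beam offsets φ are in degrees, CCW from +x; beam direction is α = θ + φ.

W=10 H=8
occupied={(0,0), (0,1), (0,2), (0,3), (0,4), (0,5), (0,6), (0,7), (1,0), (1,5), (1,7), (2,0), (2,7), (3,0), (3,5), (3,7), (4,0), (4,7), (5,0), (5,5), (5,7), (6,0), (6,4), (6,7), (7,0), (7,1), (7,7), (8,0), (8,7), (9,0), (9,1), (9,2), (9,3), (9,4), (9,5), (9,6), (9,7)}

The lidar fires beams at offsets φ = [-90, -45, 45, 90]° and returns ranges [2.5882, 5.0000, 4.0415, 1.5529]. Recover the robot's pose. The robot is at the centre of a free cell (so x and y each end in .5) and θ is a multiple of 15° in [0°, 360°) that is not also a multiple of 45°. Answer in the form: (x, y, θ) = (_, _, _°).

(x, y, θ) = (1.5, 3.5, 15°)

Enumerate (i+0.5, j+0.5, θ) over the 43 free cells and 16 admissible headings. For each, cast all 4 beams and compare to the given ranges.
  (2.5, 6.5, 345°): beam 1 = 5.6940 ≠ 2.5882 ✗
  (8.5, 4.5, 300°): beam 1 = 7.0000 ≠ 2.5882 ✗
  (4.5, 3.5, 150°): beam 1 = 1.7321 ≠ 2.5882 ✗
  (6.5, 3.5, 240°): beam 1 = 3.0000 ≠ 2.5882 ✗
  (4.5, 1.5, 75°): beam 1 = 1.9319 ≠ 2.5882 ✗
  …
  (1.5, 3.5, 15°): r_1=2.5882, r_2=5.0000, r_3=4.0415, r_4=1.5529 — all match ✓
Unique over the lattice → pose = (1.5, 3.5, 15°).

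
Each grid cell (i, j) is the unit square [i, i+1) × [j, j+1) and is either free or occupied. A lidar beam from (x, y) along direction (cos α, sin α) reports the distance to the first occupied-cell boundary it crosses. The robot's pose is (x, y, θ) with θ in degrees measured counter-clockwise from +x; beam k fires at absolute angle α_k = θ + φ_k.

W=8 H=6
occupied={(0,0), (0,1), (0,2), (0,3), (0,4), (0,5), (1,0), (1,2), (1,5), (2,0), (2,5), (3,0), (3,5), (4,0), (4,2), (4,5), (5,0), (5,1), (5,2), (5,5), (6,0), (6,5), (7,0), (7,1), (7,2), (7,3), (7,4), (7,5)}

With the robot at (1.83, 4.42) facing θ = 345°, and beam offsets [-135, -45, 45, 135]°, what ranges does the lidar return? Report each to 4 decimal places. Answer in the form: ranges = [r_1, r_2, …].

beam 1: φ=-135°, α=210°
  dir = (cos 210°, sin 210°) = (-0.8660, -0.5000); from cell (1,4)
  next x-line at t=0.9584, next y-line at t=0.8400; Δt_x=1.1547, Δt_y=2.0000
    y: enter (1,3) at t=0.8400
    x: enter (0,3) at t=0.9584 ← occupied
  → r_1 = 0.9584
beam 2: φ=-45°, α=300°
  dir = (cos 300°, sin 300°) = (0.5000, -0.8660); from cell (1,4)
  next x-line at t=0.3400, next y-line at t=0.4850; Δt_x=2.0000, Δt_y=1.1547
    x: enter (2,4) at t=0.3400
    y: enter (2,3) at t=0.4850
    y: enter (2,2) at t=1.6397
    x: enter (3,2) at t=2.3400
    y: enter (3,1) at t=2.7944
    y: enter (3,0) at t=3.9491 ← occupied
  → r_2 = 3.9491
beam 3: φ=45°, α=30°
  dir = (cos 30°, sin 30°) = (0.8660, 0.5000); from cell (1,4)
  next x-line at t=0.1963, next y-line at t=1.1600; Δt_x=1.1547, Δt_y=2.0000
    x: enter (2,4) at t=0.1963
    y: enter (2,5) at t=1.1600 ← occupied
  → r_3 = 1.1600
beam 4: φ=135°, α=120°
  dir = (cos 120°, sin 120°) = (-0.5000, 0.8660); from cell (1,4)
  next x-line at t=1.6600, next y-line at t=0.6697; Δt_x=2.0000, Δt_y=1.1547
    y: enter (1,5) at t=0.6697 ← occupied
  → r_4 = 0.6697

ranges = [0.9584, 3.9491, 1.1600, 0.6697]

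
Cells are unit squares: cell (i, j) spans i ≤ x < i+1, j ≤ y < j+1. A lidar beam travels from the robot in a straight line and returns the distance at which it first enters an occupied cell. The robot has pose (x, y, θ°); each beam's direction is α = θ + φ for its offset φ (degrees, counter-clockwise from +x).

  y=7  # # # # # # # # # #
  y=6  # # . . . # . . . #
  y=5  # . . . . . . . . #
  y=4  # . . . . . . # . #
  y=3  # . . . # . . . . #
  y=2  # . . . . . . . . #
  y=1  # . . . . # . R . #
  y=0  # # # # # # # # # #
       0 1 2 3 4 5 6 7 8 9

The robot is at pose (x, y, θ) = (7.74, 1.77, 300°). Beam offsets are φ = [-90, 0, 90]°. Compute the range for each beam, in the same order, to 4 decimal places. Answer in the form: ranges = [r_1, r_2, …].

beam 1: φ=-90°, α=210°
  direction (-0.8660, -0.5000); cell (7,1); t to first gridline: x 0.8545, y 1.5400 (then +1.1547 / +2.0000)
    (6,1) via x @ 0.8545
    (6,0) via y @ 1.5400  # hit
  → r_1 = 1.5400
beam 2: φ=0°, α=300°
  direction (0.5000, -0.8660); cell (7,1); t to first gridline: x 0.5200, y 0.8891 (then +2.0000 / +1.1547)
    (8,1) via x @ 0.5200
    (8,0) via y @ 0.8891  # hit
  → r_2 = 0.8891
beam 3: φ=90°, α=30°
  direction (0.8660, 0.5000); cell (7,1); t to first gridline: x 0.3002, y 0.4600 (then +1.1547 / +2.0000)
    (8,1) via x @ 0.3002
    (8,2) via y @ 0.4600
    (9,2) via x @ 1.4549  # hit
  → r_3 = 1.4549

ranges = [1.5400, 0.8891, 1.4549]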